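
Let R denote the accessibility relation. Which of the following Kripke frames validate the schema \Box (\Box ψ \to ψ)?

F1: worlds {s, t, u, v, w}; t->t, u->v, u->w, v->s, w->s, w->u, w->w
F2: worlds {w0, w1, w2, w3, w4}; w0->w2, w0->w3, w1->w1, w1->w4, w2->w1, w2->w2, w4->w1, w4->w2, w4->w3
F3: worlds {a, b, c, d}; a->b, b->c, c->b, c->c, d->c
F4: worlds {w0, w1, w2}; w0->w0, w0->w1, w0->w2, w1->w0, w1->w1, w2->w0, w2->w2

The schema corresponds to shift-reflexivity: \forall x \forall y (Rxy \to Ryy).
F1: fails — Ruv but not Rvv.
F2: fails — Rw1w4 but not Rw4w4.
F3: fails — Rab but not Rbb.
F4: holds.

F4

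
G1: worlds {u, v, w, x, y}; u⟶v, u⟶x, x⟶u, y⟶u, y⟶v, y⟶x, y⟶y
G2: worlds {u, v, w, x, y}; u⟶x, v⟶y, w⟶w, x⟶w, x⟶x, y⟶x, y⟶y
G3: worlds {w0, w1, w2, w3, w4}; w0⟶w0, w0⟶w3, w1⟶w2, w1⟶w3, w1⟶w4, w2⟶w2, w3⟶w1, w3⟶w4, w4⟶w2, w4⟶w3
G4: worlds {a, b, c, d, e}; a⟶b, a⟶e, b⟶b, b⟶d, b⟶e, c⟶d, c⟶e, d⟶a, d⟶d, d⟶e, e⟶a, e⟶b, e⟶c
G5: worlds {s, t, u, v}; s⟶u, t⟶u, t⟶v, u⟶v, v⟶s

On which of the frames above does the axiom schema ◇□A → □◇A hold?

This is the axiom for convergence; its first-order frame correspondent is ∀x ∀y ∀z (Rxy ∧ Rxz → ∃w (Ryw ∧ Rzw)).
G1: fails — Ruv and Ruv but v and v have no common successor.
G2: condition met.
G3: fails — Rw0w0 and Rw0w3 but w0 and w3 have no common successor.
G4: condition met.
G5: fails — Rtv and Rtu but v and u have no common successor.

G2, G4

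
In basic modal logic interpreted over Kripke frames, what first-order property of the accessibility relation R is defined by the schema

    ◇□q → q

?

symmetry

Equivalently (dual form): q → □◇q.
Suppose q→□◇q is valid. Take Rxy and set V(q)={x}. Then q at x, so □◇q at x, so ◇q at y, so some z with Ryz has q; z=x, i.e. Ryx.
The converse is a direct semantic check.
Frame condition: ∀x ∀y (Rxy → Ryx).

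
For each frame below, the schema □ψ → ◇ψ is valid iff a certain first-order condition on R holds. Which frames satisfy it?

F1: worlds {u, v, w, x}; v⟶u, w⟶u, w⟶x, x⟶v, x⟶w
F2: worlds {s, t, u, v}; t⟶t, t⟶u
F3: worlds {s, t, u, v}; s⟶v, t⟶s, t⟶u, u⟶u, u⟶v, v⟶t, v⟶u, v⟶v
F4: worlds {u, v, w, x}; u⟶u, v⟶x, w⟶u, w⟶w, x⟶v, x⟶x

F3, F4

The schema corresponds to seriality: ∀x ∃y Rxy.
F1: fails — world u has no successor.
F2: fails — world s has no successor.
F3: holds.
F4: holds.
Valid on: F3, F4.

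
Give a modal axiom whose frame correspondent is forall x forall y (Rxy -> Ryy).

□(□s → s)

This is shift-reflexivity; the standard corresponding axiom is T□: □(□s → s).
Suppose □(□s→s) is valid. Take Rxy and set V(s)={w : Ryw}. Then at y, □s holds; since □(□s→s) at x, □s→s at y, so s at y, i.e. Ryy.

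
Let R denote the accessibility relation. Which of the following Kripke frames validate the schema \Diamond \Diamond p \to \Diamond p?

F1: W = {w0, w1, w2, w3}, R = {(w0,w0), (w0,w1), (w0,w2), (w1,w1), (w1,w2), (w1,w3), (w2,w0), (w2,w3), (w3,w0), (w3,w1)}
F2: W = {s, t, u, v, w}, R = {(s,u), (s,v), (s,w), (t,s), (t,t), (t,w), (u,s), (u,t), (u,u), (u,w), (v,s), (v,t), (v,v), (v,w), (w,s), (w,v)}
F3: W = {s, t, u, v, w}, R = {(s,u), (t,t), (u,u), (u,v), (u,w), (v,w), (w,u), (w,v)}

none

The schema corresponds to transitivity: \forall x \forall y \forall z (Rxy \wedge Ryz \to Rxz).
F1: fails — Rw1w2 and Rw2w0 but not Rw1w0.
F2: fails — Ruw and Rwv but not Ruv.
F3: fails — Rwu and Ruw but not Rww.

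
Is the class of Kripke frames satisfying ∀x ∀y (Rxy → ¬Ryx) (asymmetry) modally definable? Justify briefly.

Not definable by any modal formula

Any modally definable frame class is closed under surjective bounded morphisms.
The 4-cycle (worlds s,t,u,v with s→t→u→v→s) is asymmetric. Mapping every world to a single reflexive point • is a surjective bounded morphism, and the reflexive point is not asymmetric (R•• but asymmetry requires ¬R••).
Hence asymmetry is not modally definable.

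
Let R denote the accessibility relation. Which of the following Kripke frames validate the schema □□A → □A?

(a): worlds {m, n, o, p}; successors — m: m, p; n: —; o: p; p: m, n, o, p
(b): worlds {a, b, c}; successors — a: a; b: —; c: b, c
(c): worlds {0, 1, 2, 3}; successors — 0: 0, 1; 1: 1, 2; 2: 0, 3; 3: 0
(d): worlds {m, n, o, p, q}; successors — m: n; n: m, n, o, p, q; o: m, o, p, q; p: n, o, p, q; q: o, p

(a), (b), (d)

This is the axiom for density; its first-order frame correspondent is ∀x ∀y (Rxy → ∃z (Rxz ∧ Rzy)).
(a): satisfies the condition.
(b): satisfies the condition.
(c): fails — R23 but no z with R2z and Rz3.
(d): satisfies the condition.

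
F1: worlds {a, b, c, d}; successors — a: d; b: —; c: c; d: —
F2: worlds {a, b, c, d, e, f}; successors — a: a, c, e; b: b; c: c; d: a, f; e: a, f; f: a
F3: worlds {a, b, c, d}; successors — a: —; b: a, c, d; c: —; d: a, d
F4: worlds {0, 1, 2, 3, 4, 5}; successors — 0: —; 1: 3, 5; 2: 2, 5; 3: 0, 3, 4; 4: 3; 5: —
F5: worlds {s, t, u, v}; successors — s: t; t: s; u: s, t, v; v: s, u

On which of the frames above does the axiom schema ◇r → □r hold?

F1

Frame correspondent (Sahlqvist): ∀x ∀y ∀z (Rxy ∧ Rxz → y = z) — i.e. partial functionality.
F1: ✓.
F2: fails — a sees both a and c.
F3: fails — b sees both a and c.
F4: fails — 1 sees both 3 and 5.
F5: fails — u sees both s and t.
Valid on: F1.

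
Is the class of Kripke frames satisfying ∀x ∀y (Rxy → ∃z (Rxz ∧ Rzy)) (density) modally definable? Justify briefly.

Yes, by □□r → □r

This is a Sahlqvist condition; the C4 axiom □□r → □r defines it.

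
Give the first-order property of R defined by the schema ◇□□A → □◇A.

This is a Sahlqvist (Geach-type) schema ◇^1□^2A → □^1◇^1A.
First-order correspondent: ∀x ∀y ∀z ((xRy ∧ xRz) → ∃w (yR²w ∧ zRw)).

∀x ∀y ∀z ((xRy ∧ xRz) → ∃w (yR²w ∧ zRw))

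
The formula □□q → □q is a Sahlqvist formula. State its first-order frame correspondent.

This schema is the C4 axiom.
It corresponds to density: ∀x ∀y (Rxy → ∃z (Rxz ∧ Rzy)).

Density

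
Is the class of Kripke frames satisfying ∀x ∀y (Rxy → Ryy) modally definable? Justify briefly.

Yes: it is shift-reflexivity, defined by the T□ schema □(□r → r).
Suppose □(□r→r) is valid. Take Rxy and set V(r)={w : Ryw}. Then at y, □r holds; since □(□r→r) at x, □r→r at y, so r at y, i.e. Ryy.

Definable; □(□r → r) defines it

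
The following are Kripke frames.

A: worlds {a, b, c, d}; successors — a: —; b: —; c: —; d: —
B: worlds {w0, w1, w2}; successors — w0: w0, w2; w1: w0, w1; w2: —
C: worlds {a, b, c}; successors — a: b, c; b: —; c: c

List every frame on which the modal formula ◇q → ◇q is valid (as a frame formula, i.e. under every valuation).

Frame correspondent (Sahlqvist): ∀x ∀y (xRy → ∃w (y = w ∧ xRw)) — i.e. a generalized confluence (Geach) condition.
A: holds.
B: holds.
C: holds.
Valid on: A, B, C.

A, B, C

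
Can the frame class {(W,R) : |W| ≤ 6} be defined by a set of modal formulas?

Not modally definable

Modal frame validity is preserved under disjoint unions.
Any modal formula valid on each of 7 disjoint one-world frames is valid on their disjoint union (validity is preserved under disjoint unions). Each one-world frame has |W|=1≤6, but the union has |W|=7.
Hence having at most 6 worlds is not modally definable.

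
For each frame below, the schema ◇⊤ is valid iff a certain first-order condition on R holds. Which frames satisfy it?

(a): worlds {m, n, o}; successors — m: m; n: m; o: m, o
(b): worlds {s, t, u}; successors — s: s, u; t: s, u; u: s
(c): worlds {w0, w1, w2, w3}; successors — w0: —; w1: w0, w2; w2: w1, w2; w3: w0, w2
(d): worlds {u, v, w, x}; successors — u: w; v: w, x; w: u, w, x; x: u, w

The schema corresponds to seriality: ∀x ∃y Rxy.
(a): condition met.
(b): condition met.
(c): fails — world w0 has no successor.
(d): condition met.

(a), (b), (d)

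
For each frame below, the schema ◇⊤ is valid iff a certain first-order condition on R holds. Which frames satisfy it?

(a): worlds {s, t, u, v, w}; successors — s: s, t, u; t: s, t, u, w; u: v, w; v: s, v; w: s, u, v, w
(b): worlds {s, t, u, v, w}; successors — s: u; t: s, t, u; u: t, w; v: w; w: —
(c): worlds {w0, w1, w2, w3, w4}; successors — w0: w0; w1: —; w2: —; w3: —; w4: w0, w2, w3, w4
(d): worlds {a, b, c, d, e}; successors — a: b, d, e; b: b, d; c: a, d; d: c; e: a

(a), (d)

The schema corresponds to seriality: ∀x ∃y Rxy.
(a): condition met.
(b): fails — world w has no successor.
(c): fails — world w1 has no successor.
(d): condition met.
Valid on: (a), (d).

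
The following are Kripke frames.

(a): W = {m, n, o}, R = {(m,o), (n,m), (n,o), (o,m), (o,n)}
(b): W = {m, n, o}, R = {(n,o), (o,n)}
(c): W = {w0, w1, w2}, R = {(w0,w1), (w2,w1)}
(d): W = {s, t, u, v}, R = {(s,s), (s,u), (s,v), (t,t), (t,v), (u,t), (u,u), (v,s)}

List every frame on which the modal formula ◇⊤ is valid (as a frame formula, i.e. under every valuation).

(a), (d)

The schema corresponds to seriality: ∀x ∃y Rxy.
(a): holds.
(b): fails — world m has no successor.
(c): fails — world w1 has no successor.
(d): holds.
Valid on: (a), (d).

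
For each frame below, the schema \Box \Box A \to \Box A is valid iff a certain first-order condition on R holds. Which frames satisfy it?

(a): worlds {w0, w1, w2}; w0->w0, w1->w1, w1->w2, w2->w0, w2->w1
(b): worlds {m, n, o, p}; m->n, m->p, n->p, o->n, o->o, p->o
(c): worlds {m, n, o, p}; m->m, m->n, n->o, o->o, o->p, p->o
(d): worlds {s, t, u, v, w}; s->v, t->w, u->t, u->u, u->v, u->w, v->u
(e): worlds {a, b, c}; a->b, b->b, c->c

(a), (c), (e)

This is the axiom for density; its first-order frame correspondent is \forall x \forall y (Rxy \to \exists z (Rxz \wedge Rzy)).
(a): holds.
(b): fails — Rnp but no z with Rnz and Rzp.
(c): holds.
(d): fails — Rtw but no z with Rtz and Rzw.
(e): holds.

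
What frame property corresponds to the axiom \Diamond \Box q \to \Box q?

the Euclidean property: \forall x \forall y \forall z (Rxy \wedge Rxz \to Ryz)

Equivalently (dual form): ◇q → □◇q.
Suppose ◇q→□◇q is valid. Take Rxy, Rxz and set V(q)={y}. Then ◇q at x, so □◇q at x, so ◇q at z, so some w with Rzw has q; w=y, i.e. Rzy. By symmetry of the argument, Ryz.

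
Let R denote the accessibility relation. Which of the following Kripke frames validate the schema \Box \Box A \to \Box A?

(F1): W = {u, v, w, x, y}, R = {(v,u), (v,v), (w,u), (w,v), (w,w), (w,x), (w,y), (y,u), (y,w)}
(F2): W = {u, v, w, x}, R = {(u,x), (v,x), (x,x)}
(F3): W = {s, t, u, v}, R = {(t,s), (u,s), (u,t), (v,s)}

(F1), (F2)

Frame correspondent (Sahlqvist): \forall x \forall y (Rxy \to \exists z (Rxz \wedge Rzy)) — i.e. density.
(F1): condition met.
(F2): condition met.
(F3): fails — Rvs but no z with Rvz and Rzs.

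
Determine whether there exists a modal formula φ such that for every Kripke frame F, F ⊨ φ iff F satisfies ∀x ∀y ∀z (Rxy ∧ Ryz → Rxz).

The condition is transitivity. A defining modal formula is □p → □□p.
Suppose □p→□□p is valid. Take Rxy, Ryz and set V(p)={w : Rxw}. Then □p at x, so □□p at x, so □p at y, so p at z, i.e. Rxz.

Yes — defined by □p → □□p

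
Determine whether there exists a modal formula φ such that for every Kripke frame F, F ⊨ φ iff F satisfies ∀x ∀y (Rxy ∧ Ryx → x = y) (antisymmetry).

No — not modally definable

Any modally definable frame class is closed under surjective bounded morphisms.
The 4-cycle (worlds s,t,u,v with s→t→u→v→s) is antisymmetric. Sending even-indexed worlds to • and odd-indexed worlds to ∘ is a surjective bounded morphism onto the two-world frame with •↔∘, which is not antisymmetric.
Hence antisymmetry is not modally definable.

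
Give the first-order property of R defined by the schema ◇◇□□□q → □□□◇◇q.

This is a Sahlqvist (Geach-type) schema ◇^2□^3q → □^3◇^2q.
Minimal-valuation argument: fix x; take any y with xR^2y and any z with xR^3z. Set V(q) to the set of worlds R-reachable from y in exactly 3 steps. Then □^3q holds at y, so the antecedent holds at x; validity forces ◇^2q at z, giving a w with zR^2w and yR^3w.
First-order correspondent: ∀x ∀y ∀z ((xR²y ∧ xR³z) → ∃w (yR³w ∧ zR²w)).

∀x ∀y ∀z ((xR²y ∧ xR³z) → ∃w (yR³w ∧ zR²w))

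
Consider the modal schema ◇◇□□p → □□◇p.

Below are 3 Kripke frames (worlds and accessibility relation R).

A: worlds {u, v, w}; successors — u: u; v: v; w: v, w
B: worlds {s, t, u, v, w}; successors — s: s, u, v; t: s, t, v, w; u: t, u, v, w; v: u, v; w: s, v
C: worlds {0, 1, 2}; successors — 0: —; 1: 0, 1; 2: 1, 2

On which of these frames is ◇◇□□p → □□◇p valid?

A, B

The schema corresponds to a generalized confluence (Geach) condition: ∀x ∀y ∀z ((xR²y ∧ xR²z) → ∃w (yR²w ∧ zRw)).
A: holds.
B: holds.
C: fails — 1R²0, 1R²0 but no w with 0R²w and 0Rw.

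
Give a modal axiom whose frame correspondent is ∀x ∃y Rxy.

The condition is seriality. The D schema □q → ◇q defines it.

□q → ◇q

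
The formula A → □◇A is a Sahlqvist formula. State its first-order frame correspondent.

This is the B axiom.
It corresponds to symmetry: ∀x ∀y (Rxy → Ryx).

symmetry: ∀x ∀y (Rxy → Ryx)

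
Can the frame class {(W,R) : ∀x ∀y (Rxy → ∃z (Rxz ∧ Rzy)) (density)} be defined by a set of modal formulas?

Definable; □□q → □q defines it

Yes: it is density, defined by the C4 schema □□q → □q.
Suppose □□q→□q is valid. Take Rxy and set V(q)={w : xR²w}. Then □□q at x, so □q at x, so q at y, i.e. ∃z(Rxz∧Rzy).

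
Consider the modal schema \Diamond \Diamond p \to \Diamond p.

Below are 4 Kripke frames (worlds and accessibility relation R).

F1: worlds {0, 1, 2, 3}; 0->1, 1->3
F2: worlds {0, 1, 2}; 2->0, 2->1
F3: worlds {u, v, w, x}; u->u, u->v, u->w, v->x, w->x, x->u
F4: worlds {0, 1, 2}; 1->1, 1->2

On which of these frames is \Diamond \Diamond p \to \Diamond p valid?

The schema corresponds to transitivity: \forall x \forall y \forall z (Rxy \wedge Ryz \to Rxz).
F1: fails — R01 and R13 but not R03.
F2: condition met.
F3: fails — Ruv and Rvx but not Rux.
F4: condition met.

F2, F4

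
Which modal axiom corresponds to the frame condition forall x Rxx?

□p → p

A defining formula is □p → p (the T axiom).
Suppose □p→p is valid. At any x set V(p)={w : Rxw}. Then □p holds at x, so p holds at x, i.e. Rxx.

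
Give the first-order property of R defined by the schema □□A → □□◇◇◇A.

∀x ∀z (xR²z → ∃w (xR²w ∧ zR³w))

This is a Sahlqvist (Geach-type) schema ◇^0□^2A → □^2◇^3A.
First-order correspondent: ∀x ∀z (xR²z → ∃w (xR²w ∧ zR³w)).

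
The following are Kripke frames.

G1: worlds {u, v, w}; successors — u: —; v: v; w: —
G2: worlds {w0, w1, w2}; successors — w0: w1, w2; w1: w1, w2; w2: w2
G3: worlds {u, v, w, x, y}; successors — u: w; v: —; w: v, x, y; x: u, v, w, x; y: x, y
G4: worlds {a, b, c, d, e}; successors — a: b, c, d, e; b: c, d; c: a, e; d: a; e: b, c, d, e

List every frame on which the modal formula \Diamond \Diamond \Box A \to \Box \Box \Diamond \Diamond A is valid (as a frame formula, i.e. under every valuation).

G1, G2

Frame correspondent (Sahlqvist): \forall x \forall y \forall z ((x R^2 y \wedge x R^2 z) \to \exists w (yRw \wedge z R^2 w)) — i.e. a generalized confluence (Geach) condition.
G1: satisfies the condition.
G2: satisfies the condition.
G3: fails — uR²v, uR²v but no t with vRt and vR²t.
G4: fails — aR²b, aR²b but no w with bRw and bR²w.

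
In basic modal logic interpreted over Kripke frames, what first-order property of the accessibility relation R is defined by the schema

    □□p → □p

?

Suppose □□p→□p is valid. Take Rxy and set V(p)={w : xR²w}. Then □□p at x, so □p at x, so p at y, i.e. ∃z(Rxz∧Rzy).

Density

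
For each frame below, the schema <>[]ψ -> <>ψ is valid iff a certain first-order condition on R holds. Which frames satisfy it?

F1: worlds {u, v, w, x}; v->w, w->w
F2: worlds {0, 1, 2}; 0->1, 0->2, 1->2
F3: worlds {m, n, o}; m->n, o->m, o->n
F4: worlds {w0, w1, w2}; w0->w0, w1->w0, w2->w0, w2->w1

F1, F4

The schema corresponds to a generalized confluence (Geach) condition: forall x forall y (xRy -> exists w (yRw & xRw)).
F1: holds.
F2: fails — 0R2 but no w with 2Rw and 0Rw.
F3: fails — mRn but no w with nRw and mRw.
F4: holds.
Valid on: F1, F4.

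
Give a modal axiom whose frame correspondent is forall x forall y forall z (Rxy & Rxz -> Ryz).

This is the Euclidean property; the standard corresponding axiom is 5: ◇ψ → □◇ψ.
Suppose ◇ψ→□◇ψ is valid. Take Rxy, Rxz and set V(ψ)={y}. Then ◇ψ at x, so □◇ψ at x, so ◇ψ at z, so some w with Rzw has ψ; w=y, i.e. Rzy. By symmetry of the argument, Ryz.

◇ψ → □◇ψ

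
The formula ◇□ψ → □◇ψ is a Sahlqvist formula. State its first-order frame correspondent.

This is the .2 axiom.
Its frame correspondent is convergence — ∀x ∀y ∀z (Rxy ∧ Rxz → ∃w (Ryw ∧ Rzw)).

convergence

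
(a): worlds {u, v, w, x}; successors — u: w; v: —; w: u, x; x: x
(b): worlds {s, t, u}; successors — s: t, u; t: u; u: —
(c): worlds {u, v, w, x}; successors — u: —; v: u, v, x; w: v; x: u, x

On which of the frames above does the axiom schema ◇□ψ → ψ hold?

This is the axiom for symmetry; its first-order frame correspondent is ∀x ∀y (Rxy → Ryx).
(a): fails — Rwx but not Rxw.
(b): fails — Rsu but not Rus.
(c): fails — Rvu but not Ruv.

none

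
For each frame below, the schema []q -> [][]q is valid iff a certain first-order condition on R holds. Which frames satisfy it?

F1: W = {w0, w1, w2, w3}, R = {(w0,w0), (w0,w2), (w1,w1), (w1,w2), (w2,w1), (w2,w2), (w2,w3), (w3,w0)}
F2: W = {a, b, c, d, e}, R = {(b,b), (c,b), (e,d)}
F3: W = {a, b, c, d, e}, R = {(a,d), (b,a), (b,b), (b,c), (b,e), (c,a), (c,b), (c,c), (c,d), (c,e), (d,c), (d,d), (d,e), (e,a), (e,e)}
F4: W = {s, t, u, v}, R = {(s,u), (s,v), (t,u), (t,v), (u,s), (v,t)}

F2

The schema corresponds to transitivity: forall x forall y forall z (Rxy & Ryz -> Rxz).
F1: fails — Rw1w2 and Rw2w3 but not Rw1w3.
F2: ✓.
F3: fails — Rbc and Rcd but not Rbd.
F4: fails — Rtv and Rvt but not Rtt.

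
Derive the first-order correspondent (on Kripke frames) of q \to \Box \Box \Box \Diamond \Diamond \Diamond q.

\forall x \forall z (x R^3 z \to \exists w (x = w \wedge z R^3 w))

This is a Sahlqvist (Geach-type) schema ◇^0□^0q → □^3◇^3q.
Minimal-valuation argument: fix x; take any y with xR^0y and any z with xR^3z. Set V(q) to the set of worlds R-reachable from y in exactly 0 steps. Then □^0q holds at y, so the antecedent holds at x; validity forces ◇^3q at z, giving a w with zR^3w and yR^0w.
First-order correspondent: \forall x \forall z (x R^3 z \to \exists w (x = w \wedge z R^3 w)).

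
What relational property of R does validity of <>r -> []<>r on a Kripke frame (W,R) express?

Suppose ◇r→□◇r is valid. Take Rxy, Rxz and set V(r)={y}. Then ◇r at x, so □◇r at x, so ◇r at z, so some w with Rzw has r; w=y, i.e. Rzy. By symmetry of the argument, Ryz.
Conversely, on a frame with the Euclidean property the schema holds at every world under every valuation.
Frame condition: forall x forall y forall z (Rxy & Rxz -> Ryz).

the Euclidean property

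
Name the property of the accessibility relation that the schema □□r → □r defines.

Suppose □□r→□r is valid. Take Rxy and set V(r)={w : xR²w}. Then □□r at x, so □r at x, so r at y, i.e. ∃z(Rxz∧Rzy).
The converse is a direct semantic check.
Frame condition: ∀x ∀y (Rxy → ∃z (Rxz ∧ Rzy)).

Density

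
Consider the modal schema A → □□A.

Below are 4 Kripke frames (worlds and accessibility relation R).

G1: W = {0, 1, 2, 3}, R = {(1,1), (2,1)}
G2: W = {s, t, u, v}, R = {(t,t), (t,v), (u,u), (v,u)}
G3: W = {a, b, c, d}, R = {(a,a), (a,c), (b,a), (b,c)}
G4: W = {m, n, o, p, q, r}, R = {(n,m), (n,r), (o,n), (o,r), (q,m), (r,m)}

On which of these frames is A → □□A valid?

The schema corresponds to a generalized confluence (Geach) condition: ∀x ∀z (xR²z → ∃w (x = w ∧ z = w)).
G1: fails — 2R²1 but 2 ≠ 1.
G2: fails — tR²u but t ≠ u.
G3: fails — aR²c but a ≠ c.
G4: fails — nR²m but n ≠ m.
Valid on no frame.

none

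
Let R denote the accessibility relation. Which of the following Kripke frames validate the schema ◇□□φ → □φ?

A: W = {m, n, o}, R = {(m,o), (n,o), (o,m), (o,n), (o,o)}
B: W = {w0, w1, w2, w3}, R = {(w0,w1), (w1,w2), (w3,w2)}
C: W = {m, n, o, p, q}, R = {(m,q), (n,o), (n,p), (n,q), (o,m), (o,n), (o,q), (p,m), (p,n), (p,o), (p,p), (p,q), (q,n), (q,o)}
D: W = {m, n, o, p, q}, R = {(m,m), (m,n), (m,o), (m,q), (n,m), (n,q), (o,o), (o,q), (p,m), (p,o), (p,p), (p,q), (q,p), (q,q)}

The schema corresponds to a generalized confluence (Geach) condition: ∀x ∀y ∀z ((xRy ∧ xRz) → ∃w (yR²w ∧ z = w)).
A: condition met.
B: fails — w0Rw1, w0Rw1 but no w with w1R²w and w1=w.
C: fails — oRm, oRm but no w with mR²w and m=w.
D: fails — mRo, mRm but no w with oR²w and m=w.
Valid on: A.

A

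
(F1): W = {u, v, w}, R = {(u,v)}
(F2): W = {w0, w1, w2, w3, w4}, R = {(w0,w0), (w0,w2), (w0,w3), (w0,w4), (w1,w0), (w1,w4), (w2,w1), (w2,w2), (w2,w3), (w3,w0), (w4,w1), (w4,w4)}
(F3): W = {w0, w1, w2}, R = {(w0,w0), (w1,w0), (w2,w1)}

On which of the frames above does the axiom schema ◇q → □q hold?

(F1), (F3)

The schema corresponds to partial functionality: ∀x ∀y ∀z (Rxy ∧ Rxz → y = z).
(F1): condition met.
(F2): fails — w0 sees both w0 and w2.
(F3): condition met.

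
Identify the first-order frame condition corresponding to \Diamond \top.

Seriality

This is a form of the D axiom.
Its frame correspondent is seriality — \forall x \exists y Rxy.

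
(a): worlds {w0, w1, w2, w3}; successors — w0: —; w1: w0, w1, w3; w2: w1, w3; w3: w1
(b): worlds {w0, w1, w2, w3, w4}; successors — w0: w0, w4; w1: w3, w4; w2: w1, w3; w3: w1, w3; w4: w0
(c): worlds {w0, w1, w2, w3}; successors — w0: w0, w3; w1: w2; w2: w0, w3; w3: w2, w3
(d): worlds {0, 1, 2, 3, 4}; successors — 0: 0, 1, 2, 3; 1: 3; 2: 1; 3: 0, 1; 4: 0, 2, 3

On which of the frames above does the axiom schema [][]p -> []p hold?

(a)

This is the axiom for density; its first-order frame correspondent is forall x forall y (Rxy -> exists z (Rxz & Rzy)).
(a): holds.
(b): fails — Rw1w4 but no z with Rw1z and Rzw4.
(c): fails — Rw1w2 but no z with Rw1z and Rzw2.
(d): fails — R21 but no z with R2z and Rz1.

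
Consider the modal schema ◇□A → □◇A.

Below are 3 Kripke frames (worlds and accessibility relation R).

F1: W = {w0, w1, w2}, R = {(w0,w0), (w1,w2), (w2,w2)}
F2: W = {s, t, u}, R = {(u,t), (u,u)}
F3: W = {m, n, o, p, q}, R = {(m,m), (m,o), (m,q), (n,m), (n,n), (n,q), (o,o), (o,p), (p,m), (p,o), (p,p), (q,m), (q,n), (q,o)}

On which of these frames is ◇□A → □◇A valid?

F1

This is the axiom for convergence; its first-order frame correspondent is ∀x ∀y ∀z (Rxy ∧ Rxz → ∃w (Ryw ∧ Rzw)).
F1: satisfies the condition.
F2: fails — Rut and Rut but t and t have no common successor.
F3: fails — Rqn and Rqo but n and o have no common successor.
Valid on: F1.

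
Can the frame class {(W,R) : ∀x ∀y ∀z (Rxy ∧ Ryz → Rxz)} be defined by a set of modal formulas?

This is a Sahlqvist condition; the 4 axiom □p → □□p defines it.
Suppose □p→□□p is valid. Take Rxy, Ryz and set V(p)={w : Rxw}. Then □p at x, so □□p at x, so □p at y, so p at z, i.e. Rxz.

Yes, by □p → □□p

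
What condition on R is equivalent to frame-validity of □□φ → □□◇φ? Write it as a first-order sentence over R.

This is a Sahlqvist (Geach-type) schema ◇^0□^2φ → □^2◇^1φ.
Minimal-valuation argument: fix x; take any y with xR^0y and any z with xR^2z. Set V(φ) to the set of worlds R-reachable from y in exactly 2 steps. Then □^2φ holds at y, so the antecedent holds at x; validity forces ◇^1φ at z, giving a w with zR^1w and yR^2w.
First-order correspondent: ∀x ∀z (xR²z → ∃w (xR²w ∧ zRw)).

∀x ∀z (xR²z → ∃w (xR²w ∧ zRw))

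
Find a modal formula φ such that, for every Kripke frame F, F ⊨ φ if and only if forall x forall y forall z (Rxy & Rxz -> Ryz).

This is the Euclidean property; the standard corresponding axiom is 5: ◇ψ → □◇ψ.
Suppose ◇ψ→□◇ψ is valid. Take Rxy, Rxz and set V(ψ)={y}. Then ◇ψ at x, so □◇ψ at x, so ◇ψ at z, so some w with Rzw has ψ; w=y, i.e. Rzy. By symmetry of the argument, Ryz.

◇ψ → □◇ψ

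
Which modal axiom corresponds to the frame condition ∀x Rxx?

□q → q

A defining formula is □q → q (the T axiom).
Suppose □q→q is valid. At any x set V(q)={w : Rxw}. Then □q holds at x, so q holds at x, i.e. Rxx.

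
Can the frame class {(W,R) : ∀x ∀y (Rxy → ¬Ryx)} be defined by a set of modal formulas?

If a class were modally definable it would be closed under surjective bounded morphisms (Goldblatt–Thomason).
The 5-cycle (worlds w0,w1,w2,w3,w4 with w0→w1→w2→w3→w4→w0) is asymmetric. Mapping every world to a single reflexive point • is a surjective bounded morphism, and the reflexive point is not asymmetric (R•• but asymmetry requires ¬R••).
So no modal formula (or set of formulas) defines exactly the asymmetric frames.

No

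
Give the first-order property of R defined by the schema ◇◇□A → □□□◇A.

∀x ∀y ∀z ((xR²y ∧ xR³z) → ∃w (yRw ∧ zRw))

This is a Sahlqvist (Geach-type) schema ◇^2□^1A → □^3◇^1A.
Minimal-valuation argument: fix x; take any y with xR^2y and any z with xR^3z. Set V(A) to the set of worlds R-reachable from y in exactly 1 step. Then □^1A holds at y, so the antecedent holds at x; validity forces ◇^1A at z, giving a w with zR^1w and yR^1w.
First-order correspondent: ∀x ∀y ∀z ((xR²y ∧ xR³z) → ∃w (yRw ∧ zRw)).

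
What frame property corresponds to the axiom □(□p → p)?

Shift-reflexivity

Suppose □(□p→p) is valid. Take Rxy and set V(p)={w : Ryw}. Then at y, □p holds; since □(□p→p) at x, □p→p at y, so p at y, i.e. Ryy.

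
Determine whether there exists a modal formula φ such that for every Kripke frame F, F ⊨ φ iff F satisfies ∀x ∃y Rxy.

Yes, by □p → ◇p

The condition is seriality. A defining modal formula is □p → ◇p.
Suppose □p→◇p is valid. At any x set V(p)=W. Then □p at x, so ◇p at x, so x has a successor.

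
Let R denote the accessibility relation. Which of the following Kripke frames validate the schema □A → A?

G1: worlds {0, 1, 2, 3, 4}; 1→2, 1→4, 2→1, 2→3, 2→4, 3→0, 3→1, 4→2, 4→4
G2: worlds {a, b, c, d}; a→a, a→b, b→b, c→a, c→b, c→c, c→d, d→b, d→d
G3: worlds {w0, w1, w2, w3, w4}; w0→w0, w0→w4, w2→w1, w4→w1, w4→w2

G2

This is the axiom for reflexivity; its first-order frame correspondent is ∀x Rxx.
G1: fails — world 0 does not see itself.
G2: satisfies the condition.
G3: fails — world w1 does not see itself.
Valid on: G2.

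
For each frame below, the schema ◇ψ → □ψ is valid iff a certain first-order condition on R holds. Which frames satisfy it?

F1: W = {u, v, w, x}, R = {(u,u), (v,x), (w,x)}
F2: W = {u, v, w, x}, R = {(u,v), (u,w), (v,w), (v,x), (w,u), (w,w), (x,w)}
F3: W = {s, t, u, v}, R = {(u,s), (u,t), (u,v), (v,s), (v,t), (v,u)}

Frame correspondent (Sahlqvist): ∀x ∀y ∀z (Rxy ∧ Rxz → y = z) — i.e. partial functionality.
F1: satisfies the condition.
F2: fails — u sees both v and w.
F3: fails — u sees both s and t.

F1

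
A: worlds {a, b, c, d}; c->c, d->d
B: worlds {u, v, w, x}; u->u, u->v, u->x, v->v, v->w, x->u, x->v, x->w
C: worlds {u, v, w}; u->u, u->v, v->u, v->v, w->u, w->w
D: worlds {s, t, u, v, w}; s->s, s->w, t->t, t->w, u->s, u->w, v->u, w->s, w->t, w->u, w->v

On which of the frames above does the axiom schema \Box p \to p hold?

Frame correspondent (Sahlqvist): \forall x Rxx — i.e. reflexivity.
A: fails — world a does not see itself.
B: fails — world w does not see itself.
C: holds.
D: fails — world u does not see itself.

C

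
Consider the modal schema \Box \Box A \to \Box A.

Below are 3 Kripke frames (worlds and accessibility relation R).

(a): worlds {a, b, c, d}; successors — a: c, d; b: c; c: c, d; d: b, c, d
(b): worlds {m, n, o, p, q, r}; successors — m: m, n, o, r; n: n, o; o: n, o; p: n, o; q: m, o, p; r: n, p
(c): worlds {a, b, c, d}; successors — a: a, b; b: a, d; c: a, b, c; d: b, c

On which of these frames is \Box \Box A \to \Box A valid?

(a)

Frame correspondent (Sahlqvist): \forall x \forall y (Rxy \to \exists z (Rxz \wedge Rzy)) — i.e. density.
(a): ✓.
(b): fails — Rrp but no z with Rrz and Rzp.
(c): fails — Rbd but no z with Rbz and Rzd.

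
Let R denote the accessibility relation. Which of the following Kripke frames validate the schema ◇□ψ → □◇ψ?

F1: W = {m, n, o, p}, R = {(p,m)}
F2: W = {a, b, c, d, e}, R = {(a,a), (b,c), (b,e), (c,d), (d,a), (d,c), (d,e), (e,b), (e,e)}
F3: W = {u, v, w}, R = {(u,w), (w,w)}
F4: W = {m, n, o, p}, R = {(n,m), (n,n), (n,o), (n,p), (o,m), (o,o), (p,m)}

F3

The schema corresponds to convergence: ∀x ∀y ∀z (Rxy ∧ Rxz → ∃w (Ryw ∧ Rzw)).
F1: fails — Rpm and Rpm but m and m have no common successor.
F2: fails — Rbc and Rbe but c and e have no common successor.
F3: holds.
F4: fails — Rnn and Rnm but n and m have no common successor.
Valid on: F3.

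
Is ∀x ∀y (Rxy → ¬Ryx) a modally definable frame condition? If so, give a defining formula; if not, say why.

Any modally definable frame class is closed under surjective bounded morphisms.
The 3-cycle (worlds a,b,c with a→b→c→a) is asymmetric. Mapping every world to a single reflexive point • is a surjective bounded morphism, and the reflexive point is not asymmetric (R•• but asymmetry requires ¬R••).
Hence asymmetry is not modally definable.

Not modally definable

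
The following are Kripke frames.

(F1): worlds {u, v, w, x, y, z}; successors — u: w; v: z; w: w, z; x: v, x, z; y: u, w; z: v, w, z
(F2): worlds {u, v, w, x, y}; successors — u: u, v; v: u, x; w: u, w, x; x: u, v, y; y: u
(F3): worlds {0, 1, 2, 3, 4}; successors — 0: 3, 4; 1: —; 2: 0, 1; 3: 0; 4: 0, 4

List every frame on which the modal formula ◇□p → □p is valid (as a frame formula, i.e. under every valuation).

none

This is the axiom for the Euclidean property; its first-order frame correspondent is ∀x ∀y ∀z (Rxy ∧ Rxz → Ryz).
(F1): fails — Rxz and Rxx but not Rzx.
(F2): fails — Ruv and Ruv but not Rvv.
(F3): fails — R04 and R03 but not R43.
Valid on no frame.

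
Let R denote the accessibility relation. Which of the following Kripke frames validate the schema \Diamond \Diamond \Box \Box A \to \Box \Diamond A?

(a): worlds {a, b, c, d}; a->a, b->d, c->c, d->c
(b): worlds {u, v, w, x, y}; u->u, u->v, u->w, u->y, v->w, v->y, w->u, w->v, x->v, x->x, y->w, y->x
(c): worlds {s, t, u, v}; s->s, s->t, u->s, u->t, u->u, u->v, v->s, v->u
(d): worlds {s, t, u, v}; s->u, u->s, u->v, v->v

(a)

This is the axiom for a generalized confluence (Geach) condition; its first-order frame correspondent is \forall x \forall y \forall z ((x R^2 y \wedge xRz) \to \exists w (y R^2 w \wedge zRw)).
(a): holds.
(b): fails — uR²y, uRv but no t with yR²t and vRt.
(c): fails — sR²s, sRt but no w with sR²w and tRw.
(d): fails — uR²v, uRs but no w with vR²w and sRw.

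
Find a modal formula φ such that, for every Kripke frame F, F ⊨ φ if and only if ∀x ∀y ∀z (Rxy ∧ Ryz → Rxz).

□s → □□s

This is transitivity; the standard corresponding axiom is 4: □s → □□s.
Suppose □s→□□s is valid. Take Rxy, Ryz and set V(s)={w : Rxw}. Then □s at x, so □□s at x, so □s at y, so s at z, i.e. Rxz.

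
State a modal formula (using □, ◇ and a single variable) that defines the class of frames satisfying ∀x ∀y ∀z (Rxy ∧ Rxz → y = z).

A defining formula is ◇ψ → □ψ (the CD axiom).

◇ψ → □ψ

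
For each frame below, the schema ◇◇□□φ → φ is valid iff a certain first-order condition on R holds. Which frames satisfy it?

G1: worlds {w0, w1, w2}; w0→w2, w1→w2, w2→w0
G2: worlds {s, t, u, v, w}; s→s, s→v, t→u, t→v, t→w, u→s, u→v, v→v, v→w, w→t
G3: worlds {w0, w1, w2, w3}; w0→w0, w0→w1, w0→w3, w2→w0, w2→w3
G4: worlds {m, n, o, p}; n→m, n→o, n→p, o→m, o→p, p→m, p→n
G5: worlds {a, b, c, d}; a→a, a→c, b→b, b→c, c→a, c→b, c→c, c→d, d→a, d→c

This is the axiom for a generalized confluence (Geach) condition; its first-order frame correspondent is ∀x ∀y (xR²y → ∃w (yR²w ∧ x = w)).
G1: fails — w1R²w0 but no w with w0R²w and w1=w.
G2: fails — sR²v but no w* with vR²w* and s=w*.
G3: fails — w0R²w1 but no w with w1R²w and w0=w.
G4: fails — nR²m but no w with mR²w and n=w.
G5: satisfies the condition.

G5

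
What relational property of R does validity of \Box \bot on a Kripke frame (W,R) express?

Emptiness of R

This schema is the Ver axiom.
It corresponds to emptiness of R: \forall x \forall y \neg Rxy.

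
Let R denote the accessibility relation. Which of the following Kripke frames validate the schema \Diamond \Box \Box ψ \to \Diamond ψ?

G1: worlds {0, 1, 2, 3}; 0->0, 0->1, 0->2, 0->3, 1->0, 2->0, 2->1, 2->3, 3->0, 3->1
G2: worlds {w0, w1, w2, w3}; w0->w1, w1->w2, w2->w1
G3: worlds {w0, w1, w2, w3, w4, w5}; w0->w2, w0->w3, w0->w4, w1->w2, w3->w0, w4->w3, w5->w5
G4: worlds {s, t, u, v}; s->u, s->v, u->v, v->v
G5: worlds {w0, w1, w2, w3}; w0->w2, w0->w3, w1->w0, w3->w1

G1, G2, G4

This is the axiom for a generalized confluence (Geach) condition; its first-order frame correspondent is \forall x \forall y (xRy \to \exists w (y R^2 w \wedge xRw)).
G1: condition met.
G2: condition met.
G3: fails — w0Rw2 but no w with w2R²w and w0Rw.
G4: condition met.
G5: fails — w0Rw2 but no w with w2R²w and w0Rw.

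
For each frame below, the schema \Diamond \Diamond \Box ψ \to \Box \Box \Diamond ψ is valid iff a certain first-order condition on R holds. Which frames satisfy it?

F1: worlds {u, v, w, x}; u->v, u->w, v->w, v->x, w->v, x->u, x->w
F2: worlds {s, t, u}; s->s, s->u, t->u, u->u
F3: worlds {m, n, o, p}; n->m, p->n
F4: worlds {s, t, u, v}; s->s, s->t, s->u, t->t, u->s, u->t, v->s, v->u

Frame correspondent (Sahlqvist): \forall x \forall y \forall z ((x R^2 y \wedge x R^2 z) \to \exists w (yRw \wedge zRw)) — i.e. a generalized confluence (Geach) condition.
F1: fails — uR²v, uR²w but no t with vRt and wRt.
F2: holds.
F3: fails — pR²m, pR²m but no w with mRw and mRw.
F4: holds.
Valid on: F2, F4.

F2, F4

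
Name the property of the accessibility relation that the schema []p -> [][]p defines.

transitivity: forall x forall y forall z (Rxy & Ryz -> Rxz)

This schema is the 4 axiom.
Its frame correspondent is transitivity — forall x forall y forall z (Rxy & Ryz -> Rxz).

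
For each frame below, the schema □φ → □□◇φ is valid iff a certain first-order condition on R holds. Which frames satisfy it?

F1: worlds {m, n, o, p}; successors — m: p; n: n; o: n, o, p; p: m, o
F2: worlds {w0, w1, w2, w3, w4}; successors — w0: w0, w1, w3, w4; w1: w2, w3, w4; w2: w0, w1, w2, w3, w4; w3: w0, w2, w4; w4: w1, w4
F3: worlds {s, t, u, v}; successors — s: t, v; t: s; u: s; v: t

Frame correspondent (Sahlqvist): ∀x ∀z (xR²z → ∃w (xRw ∧ zRw)) — i.e. a generalized confluence (Geach) condition.
F1: fails — pR²n but no w with pRw and nRw.
F2: satisfies the condition.
F3: fails — sR²t but no w with sRw and tRw.

F2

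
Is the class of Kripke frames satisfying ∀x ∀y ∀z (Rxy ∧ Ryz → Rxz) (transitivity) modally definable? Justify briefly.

This is a Sahlqvist condition; the 4 axiom □r → □□r defines it.
Suppose □r→□□r is valid. Take Rxy, Ryz and set V(r)={w : Rxw}. Then □r at x, so □□r at x, so □r at y, so r at z, i.e. Rxz.

Definable; □r → □□r defines it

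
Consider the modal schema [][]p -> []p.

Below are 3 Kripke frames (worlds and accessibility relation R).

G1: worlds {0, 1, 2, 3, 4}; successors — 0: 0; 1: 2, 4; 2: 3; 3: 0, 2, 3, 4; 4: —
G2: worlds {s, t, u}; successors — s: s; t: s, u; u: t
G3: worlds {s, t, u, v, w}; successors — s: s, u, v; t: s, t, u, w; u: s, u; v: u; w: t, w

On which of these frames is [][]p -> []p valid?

G3

Frame correspondent (Sahlqvist): forall x forall y (Rxy -> exists z (Rxz & Rzy)) — i.e. density.
G1: fails — R12 but no z with R1z and Rz2.
G2: fails — Rut but no z with Ruz and Rzt.
G3: holds.
Valid on: G3.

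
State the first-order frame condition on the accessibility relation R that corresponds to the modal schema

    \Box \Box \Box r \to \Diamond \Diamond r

This is a Sahlqvist (Geach-type) schema ◇^0□^3r → □^0◇^2r.
First-order correspondent: \forall x \exists w (x R^3 w \wedge x R^2 w).

\forall x \exists w (x R^3 w \wedge x R^2 w)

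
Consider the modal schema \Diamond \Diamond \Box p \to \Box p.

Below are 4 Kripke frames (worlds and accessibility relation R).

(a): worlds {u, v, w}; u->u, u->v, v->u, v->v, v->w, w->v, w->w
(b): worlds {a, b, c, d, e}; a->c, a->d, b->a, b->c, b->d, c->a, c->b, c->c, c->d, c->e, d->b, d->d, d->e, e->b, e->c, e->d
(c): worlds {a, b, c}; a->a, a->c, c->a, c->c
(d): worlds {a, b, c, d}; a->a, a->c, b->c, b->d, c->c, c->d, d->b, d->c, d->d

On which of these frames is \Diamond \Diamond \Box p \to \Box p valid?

(c)

The schema corresponds to a generalized confluence (Geach) condition: \forall x \forall y \forall z ((x R^2 y \wedge xRz) \to \exists w (yRw \wedge z = w)).
(a): fails — uR²w, uRu but no t with wRt and u=t.
(b): fails — aR²d, aRc but no w with dRw and c=w.
(c): satisfies the condition.
(d): fails — aR²c, aRa but no w with cRw and a=w.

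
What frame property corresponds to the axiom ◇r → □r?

This schema is the CD axiom.
Its frame correspondent is partial functionality — ∀x ∀y ∀z (Rxy ∧ Rxz → y = z).

partial functionality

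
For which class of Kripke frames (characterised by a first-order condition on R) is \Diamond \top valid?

◇⊤ holds at w iff w has a successor, so frame-validity of ◇⊤ is exactly seriality. Equivalently via □A → ◇A:
Suppose □A→◇A is valid. At any x set V(A)=W. Then □A at x, so ◇A at x, so x has a successor.
The converse is a direct semantic check.
So the correspondent is seriality.

Seriality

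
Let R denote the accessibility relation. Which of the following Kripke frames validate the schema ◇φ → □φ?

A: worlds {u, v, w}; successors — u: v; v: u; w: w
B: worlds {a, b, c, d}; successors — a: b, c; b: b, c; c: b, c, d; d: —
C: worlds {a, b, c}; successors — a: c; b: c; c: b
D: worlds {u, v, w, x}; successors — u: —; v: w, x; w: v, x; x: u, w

A, C

This is the axiom for partial functionality; its first-order frame correspondent is ∀x ∀y ∀z (Rxy ∧ Rxz → y = z).
A: satisfies the condition.
B: fails — a sees both b and c.
C: satisfies the condition.
D: fails — v sees both w and x.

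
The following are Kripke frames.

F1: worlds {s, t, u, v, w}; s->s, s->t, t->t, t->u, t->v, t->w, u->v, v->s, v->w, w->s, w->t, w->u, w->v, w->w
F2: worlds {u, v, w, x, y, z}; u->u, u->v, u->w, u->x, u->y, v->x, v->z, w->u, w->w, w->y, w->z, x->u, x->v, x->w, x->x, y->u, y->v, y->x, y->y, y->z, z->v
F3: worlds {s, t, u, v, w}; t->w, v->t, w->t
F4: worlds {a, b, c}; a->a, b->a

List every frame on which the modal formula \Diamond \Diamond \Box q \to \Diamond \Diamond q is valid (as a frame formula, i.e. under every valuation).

F1, F4

Frame correspondent (Sahlqvist): \forall x \forall y (x R^2 y \to \exists w (yRw \wedge x R^2 w)) — i.e. a generalized confluence (Geach) condition.
F1: holds.
F2: fails — zR²z but no t with zRt and zR²t.
F3: fails — tR²t but no w* with tRw* and tR²w*.
F4: holds.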